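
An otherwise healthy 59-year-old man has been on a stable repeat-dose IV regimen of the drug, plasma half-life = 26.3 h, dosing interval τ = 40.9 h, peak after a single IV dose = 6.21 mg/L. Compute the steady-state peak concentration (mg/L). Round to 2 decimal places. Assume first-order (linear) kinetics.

9.41 mg/L

k = ln2 / t½ = 0.693147 / 26.3 = 0.02636 h⁻¹
e^(−kτ) = e^(−0.02636 × 40.9) = 0.3402
Accumulation ratio R = 1 / (1 − e^(−kτ)) = 1 / (1 − 0.3402) = 1.516
Steady-state peak = C₀ × R = 6.21 × 1.516 = 9.414 mg/L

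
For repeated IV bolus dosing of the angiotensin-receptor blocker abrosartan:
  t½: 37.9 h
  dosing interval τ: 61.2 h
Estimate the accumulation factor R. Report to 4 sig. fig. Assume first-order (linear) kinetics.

1.485

k = ln2 / t½ = 0.693147 / 37.9 = 0.01829 h⁻¹
e^(−kτ) = e^(−0.01829 × 61.2) = 0.3265
Accumulation ratio R = 1 / (1 − e^(−kτ)) = 1 / (1 − 0.3265) = 1.485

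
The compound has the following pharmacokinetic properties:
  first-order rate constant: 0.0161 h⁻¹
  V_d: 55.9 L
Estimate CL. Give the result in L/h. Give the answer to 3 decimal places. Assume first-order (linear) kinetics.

0.900 L/h

CL = k × Vd = 0.0161 × 55.9 = 0.9000 L/h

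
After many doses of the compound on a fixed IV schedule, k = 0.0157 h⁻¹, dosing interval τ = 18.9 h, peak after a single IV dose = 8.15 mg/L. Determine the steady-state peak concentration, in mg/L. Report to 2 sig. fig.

32 mg/L

e^(−kτ) = e^(−0.01570 × 18.9) = 0.7432
Accumulation ratio R = 1 / (1 − e^(−kτ)) = 1 / (1 − 0.7432) = 3.894
Steady-state peak = C₀ × R = 8.15 × 3.894 = 31.74 mg/L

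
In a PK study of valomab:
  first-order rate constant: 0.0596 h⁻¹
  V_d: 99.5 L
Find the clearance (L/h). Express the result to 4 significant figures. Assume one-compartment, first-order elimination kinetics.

CL = k × Vd = 0.0596 × 99.5 = 5.930 L/h

5.930 L/h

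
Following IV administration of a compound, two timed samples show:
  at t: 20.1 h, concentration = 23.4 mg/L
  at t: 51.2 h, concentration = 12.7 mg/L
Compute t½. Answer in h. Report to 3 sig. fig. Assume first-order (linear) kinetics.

35.3 h

k = ln(C₁/C₂) / (t₂ − t₁) = ln(23.4/12.7) / (51.2 − 20.1)
  = 0.6111 / 31.10 = 0.01965 h⁻¹
t½ = ln2 / k = 0.693147 / 0.01965 = 35.27 h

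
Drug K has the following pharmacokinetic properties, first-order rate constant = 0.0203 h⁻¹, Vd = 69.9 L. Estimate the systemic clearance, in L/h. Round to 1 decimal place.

CL = k × Vd = 0.0203 × 69.9 = 1.419 L/h

1.4 L/h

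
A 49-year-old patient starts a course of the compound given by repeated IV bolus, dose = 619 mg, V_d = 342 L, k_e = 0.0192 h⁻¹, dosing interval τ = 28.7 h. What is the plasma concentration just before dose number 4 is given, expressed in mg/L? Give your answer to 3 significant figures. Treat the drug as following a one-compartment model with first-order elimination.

C₀ per dose = Dose / Vd = 619 / 342 = 1.810 mg/L
Fraction remaining after one interval: r = e^(−kτ) = e^(−0.01920 × 28.7) = 0.5764
Before dose 4, 3 doses have been given (aged 1τ, 2τ, 3τ).
C_trough = C₀ × (r + r² + … + r^3) = C₀ × r(1−r^3)/(1−r)
        = 1.810 × 0.5764 × (1 − 0.1915) / (1 − 0.5764) = 1.991 mg/L

1.99 mg/L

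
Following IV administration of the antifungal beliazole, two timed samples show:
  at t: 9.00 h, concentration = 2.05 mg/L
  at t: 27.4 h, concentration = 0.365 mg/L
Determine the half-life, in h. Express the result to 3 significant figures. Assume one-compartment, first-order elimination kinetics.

k = ln(C₁/C₂) / (t₂ − t₁) = ln(2.05/0.365) / (27.4 − 9.00)
  = 1.726 / 18.40 = 0.09380 h⁻¹
t½ = ln2 / k = 0.693147 / 0.09380 = 7.390 h

7.39 h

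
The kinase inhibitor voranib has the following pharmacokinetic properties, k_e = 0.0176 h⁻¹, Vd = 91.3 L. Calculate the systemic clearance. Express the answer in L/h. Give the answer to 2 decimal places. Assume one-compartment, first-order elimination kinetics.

1.61 L/h

CL = k × Vd = 0.0176 × 91.3 = 1.607 L/h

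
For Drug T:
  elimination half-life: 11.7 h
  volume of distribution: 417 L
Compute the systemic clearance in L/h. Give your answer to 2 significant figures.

k = ln2 / t½ = 0.693147 / 11.7 = 0.05924 h⁻¹
CL = k × Vd = 0.05924 × 417 = 24.70 L/h

25 L/h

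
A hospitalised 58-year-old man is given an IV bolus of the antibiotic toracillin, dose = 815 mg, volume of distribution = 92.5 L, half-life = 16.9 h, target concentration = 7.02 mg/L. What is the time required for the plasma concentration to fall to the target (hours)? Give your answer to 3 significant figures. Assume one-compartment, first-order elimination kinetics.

5.54 h

C₀ = Dose / Vd = 815.0 / 92.5 = 8.811 mg/L
k = ln2 / t½ = 0.693147 / 16.9 = 0.04101 h⁻¹
t = ln(C₀ / C) / k = ln(8.811 / 7.02) / 0.04101
  = ln(1.255) / 0.04101 = 0.2271 / 0.04101 = 5.538 h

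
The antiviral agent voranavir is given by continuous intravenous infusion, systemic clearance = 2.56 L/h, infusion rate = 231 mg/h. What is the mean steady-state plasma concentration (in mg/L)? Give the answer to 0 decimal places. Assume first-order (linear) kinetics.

At steady state Css = R₀ / CL = 231 / 2.560 = 90.23 mg/L

90 mg/L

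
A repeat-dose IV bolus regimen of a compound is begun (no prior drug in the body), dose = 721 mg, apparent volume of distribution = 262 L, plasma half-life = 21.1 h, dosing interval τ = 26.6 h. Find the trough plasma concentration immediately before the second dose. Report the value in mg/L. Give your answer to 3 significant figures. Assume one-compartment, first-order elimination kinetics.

1.15 mg/L

C₀ per dose = Dose / Vd = 721 / 262 = 2.752 mg/L
k = ln2 / t½ = 0.693147 / 21.1 = 0.03285 h⁻¹
Fraction remaining after one interval: r = e^(−kτ) = e^(−0.03285 × 26.6) = 0.4174
Before dose 2, 1 dose has been given (aged 1τ).
C_trough = C₀ × r = 2.752 × 0.4174 = 1.149 mg/L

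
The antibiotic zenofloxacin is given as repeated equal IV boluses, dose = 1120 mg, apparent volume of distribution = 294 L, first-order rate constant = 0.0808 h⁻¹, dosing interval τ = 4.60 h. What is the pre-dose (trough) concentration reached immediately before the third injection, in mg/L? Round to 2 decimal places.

C₀ per dose = Dose / Vd = 1120 / 294 = 3.810 mg/L
Fraction remaining after one interval: r = e^(−kτ) = e^(−0.08080 × 4.60) = 0.6896
Before dose 3, 2 doses have been given (aged 1τ, 2τ).
C_trough = C₀ × (r + r²) = 3.810 × (0.6896 + 0.4755) = 4.439 mg/L

4.44 mg/L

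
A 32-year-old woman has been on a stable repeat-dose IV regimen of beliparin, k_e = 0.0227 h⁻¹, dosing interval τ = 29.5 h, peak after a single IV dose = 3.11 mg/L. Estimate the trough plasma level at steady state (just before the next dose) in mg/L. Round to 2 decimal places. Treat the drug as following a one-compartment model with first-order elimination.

e^(−kτ) = e^(−0.02270 × 29.5) = 0.5119
Accumulation ratio R = 1 / (1 − e^(−kτ)) = 1 / (1 − 0.5119) = 2.049
Steady-state trough = C₀ × R × e^(−kτ) = 3.11 × 2.049 × 0.5119 = 3.262 mg/L

3.26 mg/L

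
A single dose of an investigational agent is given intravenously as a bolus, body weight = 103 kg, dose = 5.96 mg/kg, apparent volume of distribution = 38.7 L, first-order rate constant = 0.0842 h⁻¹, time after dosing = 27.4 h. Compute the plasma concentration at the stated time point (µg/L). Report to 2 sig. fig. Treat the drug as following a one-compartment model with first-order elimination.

Total dose = 5.96 × 103 = 613.9 mg
C₀ = Dose / Vd = 613.9 / 38.7 = 15.86 mg/L
C = C₀ · e^(−k·t) = 15.86 × e^(−0.08420 × 27.4)
  = 15.86 × 0.09955 = 1.579 mg/L
Convert: 1.579 mg/L × 1000 = 1579 µg/L

1600 µg/L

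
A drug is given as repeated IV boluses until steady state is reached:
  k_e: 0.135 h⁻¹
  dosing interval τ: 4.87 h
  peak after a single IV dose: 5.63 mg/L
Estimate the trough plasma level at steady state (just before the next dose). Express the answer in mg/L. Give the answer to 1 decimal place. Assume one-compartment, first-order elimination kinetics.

e^(−kτ) = e^(−0.1350 × 4.87) = 0.5182
Accumulation ratio R = 1 / (1 − e^(−kτ)) = 1 / (1 − 0.5182) = 2.076
Steady-state trough = C₀ × R × e^(−kτ) = 5.63 × 2.076 × 0.5182 = 6.057 mg/L

6.1 mg/L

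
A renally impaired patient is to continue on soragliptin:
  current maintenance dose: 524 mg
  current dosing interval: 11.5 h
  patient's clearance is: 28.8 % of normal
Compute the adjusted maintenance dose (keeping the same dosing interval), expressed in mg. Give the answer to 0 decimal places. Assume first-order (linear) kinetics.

To keep the same average steady-state level, dosing rate must scale with clearance.
CL ratio = 28.8 / 100 = 0.2880
New dose (same interval) = 524 × 0.2880 = 150.9 mg

151 mg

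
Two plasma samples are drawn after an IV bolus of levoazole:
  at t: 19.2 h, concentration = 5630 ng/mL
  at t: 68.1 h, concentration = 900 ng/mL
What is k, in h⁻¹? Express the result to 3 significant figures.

0.0375 h⁻¹

k = ln(C₁/C₂) / (t₂ − t₁) = ln(5630/900) / (68.1 − 19.2)
  = 1.833 / 48.90 = 0.03748 h⁻¹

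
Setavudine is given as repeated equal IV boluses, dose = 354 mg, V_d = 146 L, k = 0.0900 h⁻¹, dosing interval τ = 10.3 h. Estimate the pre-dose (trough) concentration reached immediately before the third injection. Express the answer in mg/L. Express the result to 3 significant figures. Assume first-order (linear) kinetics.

1.34 mg/L

C₀ per dose = Dose / Vd = 354 / 146 = 2.425 mg/L
Fraction remaining after one interval: r = e^(−kτ) = e^(−0.09000 × 10.3) = 0.3957
Before dose 3, 2 doses have been given (aged 1τ, 2τ).
C_trough = C₀ × (r + r²) = 2.425 × (0.3957 + 0.1566) = 1.339 mg/L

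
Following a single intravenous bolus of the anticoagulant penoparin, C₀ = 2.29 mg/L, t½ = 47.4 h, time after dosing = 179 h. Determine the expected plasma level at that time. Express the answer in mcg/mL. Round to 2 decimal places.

0.17 mcg/mL

k = ln2 / t½ = 0.693147 / 47.4 = 0.01462 h⁻¹
C = C₀ · e^(−k·t) = 2.290 × e^(−0.01462 × 179)
  = 2.290 × 0.07302 = 0.1672 mg/L
(0.1672 mg/L = 0.1672 mcg/mL)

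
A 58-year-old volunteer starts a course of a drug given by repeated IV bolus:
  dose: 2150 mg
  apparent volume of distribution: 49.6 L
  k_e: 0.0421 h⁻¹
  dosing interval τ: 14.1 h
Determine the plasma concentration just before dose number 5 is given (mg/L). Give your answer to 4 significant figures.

C₀ per dose = Dose / Vd = 2150 / 49.6 = 43.35 mg/L
Fraction remaining after one interval: r = e^(−kτ) = e^(−0.04210 × 14.1) = 0.5523
Before dose 5, 4 doses have been given (aged 1τ, 2τ, 3τ, 4τ).
C_trough = C₀ × (r + r² + … + r^4) = C₀ × r(1−r^4)/(1−r)
        = 43.35 × 0.5523 × (1 − 0.09305) / (1 − 0.5523) = 48.50 mg/L

48.50 mg/L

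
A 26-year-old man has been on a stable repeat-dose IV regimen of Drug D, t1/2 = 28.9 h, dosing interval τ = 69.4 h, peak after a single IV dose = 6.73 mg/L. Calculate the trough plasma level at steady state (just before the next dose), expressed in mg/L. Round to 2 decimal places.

1.57 mg/L

k = ln2 / t½ = 0.693147 / 28.9 = 0.02398 h⁻¹
e^(−kτ) = e^(−0.02398 × 69.4) = 0.1893
Accumulation ratio R = 1 / (1 − e^(−kτ)) = 1 / (1 − 0.1893) = 1.234
Steady-state trough = C₀ × R × e^(−kτ) = 6.73 × 1.234 × 0.1893 = 1.572 mg/L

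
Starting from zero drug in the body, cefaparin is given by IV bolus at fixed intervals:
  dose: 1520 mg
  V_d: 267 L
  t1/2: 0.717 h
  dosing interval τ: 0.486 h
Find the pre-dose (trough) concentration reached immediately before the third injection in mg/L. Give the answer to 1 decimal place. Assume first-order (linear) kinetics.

C₀ per dose = Dose / Vd = 1520 / 267 = 5.693 mg/L
k = ln2 / t½ = 0.693147 / 0.717 = 0.9667 h⁻¹
Fraction remaining after one interval: r = e^(−kτ) = e^(−0.9667 × 0.486) = 0.6251
Before dose 3, 2 doses have been given (aged 1τ, 2τ).
C_trough = C₀ × (r + r²) = 5.693 × (0.6251 + 0.3908) = 5.784 mg/L

5.8 mg/L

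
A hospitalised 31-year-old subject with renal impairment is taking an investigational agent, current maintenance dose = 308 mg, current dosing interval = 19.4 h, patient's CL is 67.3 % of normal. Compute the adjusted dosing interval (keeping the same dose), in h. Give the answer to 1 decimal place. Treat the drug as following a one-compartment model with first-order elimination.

To keep the same average steady-state level, dosing rate must scale with clearance.
CL ratio = 67.3 / 100 = 0.6730
New interval (same dose) = 19.4 / 0.6730 = 28.83 h

28.8 h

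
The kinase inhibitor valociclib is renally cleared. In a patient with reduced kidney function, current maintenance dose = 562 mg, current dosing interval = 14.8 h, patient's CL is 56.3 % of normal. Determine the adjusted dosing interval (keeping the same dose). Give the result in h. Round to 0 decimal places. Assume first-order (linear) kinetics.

To keep the same average steady-state level, dosing rate must scale with clearance.
CL ratio = 56.3 / 100 = 0.5630
New interval (same dose) = 14.8 / 0.5630 = 26.29 h

26 h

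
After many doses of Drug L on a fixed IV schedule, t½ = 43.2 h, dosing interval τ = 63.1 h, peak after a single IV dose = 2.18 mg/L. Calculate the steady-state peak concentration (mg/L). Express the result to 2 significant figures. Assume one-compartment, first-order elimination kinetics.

k = ln2 / t½ = 0.693147 / 43.2 = 0.01605 h⁻¹
e^(−kτ) = e^(−0.01605 × 63.1) = 0.3632
Accumulation ratio R = 1 / (1 − e^(−kτ)) = 1 / (1 − 0.3632) = 1.570
Steady-state peak = C₀ × R = 2.18 × 1.570 = 3.423 mg/L

3.4 mg/L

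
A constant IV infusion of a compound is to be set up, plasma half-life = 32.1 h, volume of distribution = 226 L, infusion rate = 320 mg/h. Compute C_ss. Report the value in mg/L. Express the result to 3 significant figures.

65.6 mg/L

k = ln2 / t½ = 0.693147 / 32.1 = 0.02159 h⁻¹
CL = k × Vd = 0.02159 × 226 = 4.879 L/h
At steady state Css = R₀ / CL = 320 / 4.879 = 65.59 mg/L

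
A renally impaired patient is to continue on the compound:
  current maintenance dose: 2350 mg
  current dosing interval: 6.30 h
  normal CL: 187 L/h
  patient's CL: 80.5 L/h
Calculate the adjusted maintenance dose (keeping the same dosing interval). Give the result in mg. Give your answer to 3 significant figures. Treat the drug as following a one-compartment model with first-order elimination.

To keep the same average steady-state level, dosing rate must scale with clearance.
CL ratio = 80.5 / 187 = 0.4305
New dose (same interval) = 2350 × 0.4305 = 1012 mg

1010 mg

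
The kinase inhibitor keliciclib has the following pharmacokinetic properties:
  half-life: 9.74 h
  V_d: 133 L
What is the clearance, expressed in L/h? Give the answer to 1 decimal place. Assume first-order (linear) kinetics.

9.5 L/h

k = ln2 / t½ = 0.693147 / 9.74 = 0.07116 h⁻¹
CL = k × Vd = 0.07116 × 133 = 9.464 L/h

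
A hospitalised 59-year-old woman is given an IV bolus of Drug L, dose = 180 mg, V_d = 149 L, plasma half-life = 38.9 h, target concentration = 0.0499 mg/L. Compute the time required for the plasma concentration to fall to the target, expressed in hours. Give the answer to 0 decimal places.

C₀ = Dose / Vd = 180.0 / 149 = 1.208 mg/L
k = ln2 / t½ = 0.693147 / 38.9 = 0.01782 h⁻¹
t = ln(C₀ / C) / k = ln(1.208 / 0.0499) / 0.01782
  = ln(24.21) / 0.01782 = 3.187 / 0.01782 = 178.8 h

179 h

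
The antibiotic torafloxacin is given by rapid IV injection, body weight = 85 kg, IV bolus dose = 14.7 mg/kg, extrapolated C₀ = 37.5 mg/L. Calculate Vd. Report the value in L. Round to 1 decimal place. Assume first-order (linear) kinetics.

Dose = 14.7 × 85 = 1250 mg
Vd = Dose / C₀ = 1250 / 37.5 = 33.33 L

33.3 L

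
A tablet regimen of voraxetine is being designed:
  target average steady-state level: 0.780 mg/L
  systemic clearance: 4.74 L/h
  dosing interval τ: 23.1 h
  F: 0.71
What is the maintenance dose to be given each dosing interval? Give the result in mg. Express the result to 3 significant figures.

120 mg

At steady state, F × (Dose/τ) = Css × CL.
Dose = Css × CL × τ / F = 0.780 × 4.740 × 23.1 / 0.71 = 120.3 mg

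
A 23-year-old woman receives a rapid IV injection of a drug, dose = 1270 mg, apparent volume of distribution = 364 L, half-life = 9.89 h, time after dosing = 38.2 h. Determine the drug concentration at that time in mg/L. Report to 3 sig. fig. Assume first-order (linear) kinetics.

0.240 mg/L

C₀ = Dose / Vd = 1270 / 364 = 3.489 mg/L
k = ln2 / t½ = 0.693147 / 9.89 = 0.07009 h⁻¹
C = C₀ · e^(−k·t) = 3.489 × e^(−0.07009 × 38.2)
  = 3.489 × 0.06874 = 0.2398 mg/L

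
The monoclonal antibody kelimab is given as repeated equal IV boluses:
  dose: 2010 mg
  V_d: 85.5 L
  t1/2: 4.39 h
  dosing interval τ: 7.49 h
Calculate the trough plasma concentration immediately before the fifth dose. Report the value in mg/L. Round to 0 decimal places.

10 mg/L

C₀ per dose = Dose / Vd = 2010 / 85.5 = 23.51 mg/L
k = ln2 / t½ = 0.693147 / 4.39 = 0.1579 h⁻¹
Fraction remaining after one interval: r = e^(−kτ) = e^(−0.1579 × 7.49) = 0.3065
Before dose 5, 4 doses have been given (aged 1τ, 2τ, 3τ, 4τ).
C_trough = C₀ × (r + r² + … + r^4) = C₀ × r(1−r^4)/(1−r)
        = 23.51 × 0.3065 × (1 − 0.008825) / (1 − 0.3065) = 10.30 mg/L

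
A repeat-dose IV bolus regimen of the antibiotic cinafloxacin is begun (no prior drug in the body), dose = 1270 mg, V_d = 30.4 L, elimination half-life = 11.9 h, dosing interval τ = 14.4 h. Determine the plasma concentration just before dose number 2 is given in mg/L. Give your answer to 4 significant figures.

C₀ per dose = Dose / Vd = 1270 / 30.4 = 41.78 mg/L
k = ln2 / t½ = 0.693147 / 11.9 = 0.05825 h⁻¹
Fraction remaining after one interval: r = e^(−kτ) = e^(−0.05825 × 14.4) = 0.4322
Before dose 2, 1 dose has been given (aged 1τ).
C_trough = C₀ × r = 41.78 × 0.4322 = 18.06 mg/L

18.06 mg/L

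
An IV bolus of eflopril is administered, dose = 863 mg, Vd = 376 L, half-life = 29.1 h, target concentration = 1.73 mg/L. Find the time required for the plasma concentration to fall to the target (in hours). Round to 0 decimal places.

C₀ = Dose / Vd = 863.0 / 376 = 2.295 mg/L
k = ln2 / t½ = 0.693147 / 29.1 = 0.02382 h⁻¹
t = ln(C₀ / C) / k = ln(2.295 / 1.73) / 0.02382
  = ln(1.327) / 0.02382 = 0.2829 / 0.02382 = 11.88 h

12 h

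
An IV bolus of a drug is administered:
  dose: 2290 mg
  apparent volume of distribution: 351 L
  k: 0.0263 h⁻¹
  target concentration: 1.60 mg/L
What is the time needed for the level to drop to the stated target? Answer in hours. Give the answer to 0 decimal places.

C₀ = Dose / Vd = 2290 / 351 = 6.524 mg/L
t = ln(C₀ / C) / k = ln(6.524 / 1.60) / 0.02630
  = ln(4.078) / 0.02630 = 1.406 / 0.02630 = 53.46 h

53 h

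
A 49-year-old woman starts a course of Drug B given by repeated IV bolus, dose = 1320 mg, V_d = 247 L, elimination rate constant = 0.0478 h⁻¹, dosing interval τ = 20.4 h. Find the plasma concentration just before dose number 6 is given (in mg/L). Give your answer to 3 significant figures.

C₀ per dose = Dose / Vd = 1320 / 247 = 5.344 mg/L
Fraction remaining after one interval: r = e^(−kτ) = e^(−0.04780 × 20.4) = 0.3771
Before dose 6, 5 doses have been given (aged 1τ, 2τ, 3τ, 4τ, 5τ).
C_trough = C₀ × (r + r² + … + r^5) = C₀ × r(1−r^5)/(1−r)
        = 5.344 × 0.3771 × (1 − 0.007626) / (1 − 0.3771) = 3.211 mg/L

3.21 mg/L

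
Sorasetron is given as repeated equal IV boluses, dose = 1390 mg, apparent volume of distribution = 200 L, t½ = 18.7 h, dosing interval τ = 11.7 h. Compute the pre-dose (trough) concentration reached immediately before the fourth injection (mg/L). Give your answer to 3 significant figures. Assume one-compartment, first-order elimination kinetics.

C₀ per dose = Dose / Vd = 1390 / 200 = 6.950 mg/L
k = ln2 / t½ = 0.693147 / 18.7 = 0.03707 h⁻¹
Fraction remaining after one interval: r = e^(−kτ) = e^(−0.03707 × 11.7) = 0.6481
Before dose 4, 3 doses have been given (aged 1τ, 2τ, 3τ).
C_trough = C₀ × (r + r² + … + r^3) = C₀ × r(1−r^3)/(1−r)
        = 6.950 × 0.6481 × (1 − 0.2722) / (1 − 0.6481) = 9.316 mg/L

9.32 mg/L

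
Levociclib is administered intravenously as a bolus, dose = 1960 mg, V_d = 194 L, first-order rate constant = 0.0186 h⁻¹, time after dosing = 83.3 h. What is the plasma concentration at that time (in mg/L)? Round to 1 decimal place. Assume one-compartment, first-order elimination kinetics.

2.1 mg/L

C₀ = Dose / Vd = 1960 / 194 = 10.10 mg/L
C = C₀ · e^(−k·t) = 10.10 × e^(−0.01860 × 83.3)
  = 10.10 × 0.2124 = 2.145 mg/L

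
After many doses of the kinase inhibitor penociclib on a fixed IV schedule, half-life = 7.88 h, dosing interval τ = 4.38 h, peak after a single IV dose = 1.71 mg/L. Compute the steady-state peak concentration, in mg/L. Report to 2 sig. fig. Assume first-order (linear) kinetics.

5.3 mg/L

k = ln2 / t½ = 0.693147 / 7.88 = 0.08796 h⁻¹
e^(−kτ) = e^(−0.08796 × 4.38) = 0.6803
Accumulation ratio R = 1 / (1 − e^(−kτ)) = 1 / (1 − 0.6803) = 3.128
Steady-state peak = C₀ × R = 1.71 × 3.128 = 5.349 mg/L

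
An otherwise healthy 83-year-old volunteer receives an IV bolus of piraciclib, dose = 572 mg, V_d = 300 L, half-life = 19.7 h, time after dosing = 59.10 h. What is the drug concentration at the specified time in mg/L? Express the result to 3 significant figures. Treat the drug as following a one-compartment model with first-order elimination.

C₀ = Dose / Vd = 572.0 / 300 = 1.907 mg/L
k = ln2 / t½ = 0.693147 / 19.7 = 0.03519 h⁻¹
t / t½ = 59.10 / 19.7 = 3 half-lives
C = C₀ × (1/2)^3 = 1.907 × 0.1250 = 0.2384 mg/L

0.238 mg/L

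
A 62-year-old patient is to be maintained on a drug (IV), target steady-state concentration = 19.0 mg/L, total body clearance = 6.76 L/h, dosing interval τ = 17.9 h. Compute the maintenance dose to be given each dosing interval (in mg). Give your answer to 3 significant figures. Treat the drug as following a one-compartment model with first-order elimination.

2300 mg

At steady state, Dose/τ = Css × CL.
Dose = Css × CL × τ = 19.0 × 6.760 × 17.9 = 2299 mg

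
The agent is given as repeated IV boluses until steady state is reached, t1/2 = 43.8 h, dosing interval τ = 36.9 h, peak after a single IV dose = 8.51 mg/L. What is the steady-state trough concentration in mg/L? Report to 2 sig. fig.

11 mg/L

k = ln2 / t½ = 0.693147 / 43.8 = 0.01583 h⁻¹
e^(−kτ) = e^(−0.01583 × 36.9) = 0.5576
Accumulation ratio R = 1 / (1 − e^(−kτ)) = 1 / (1 − 0.5576) = 2.260
Steady-state trough = C₀ × R × e^(−kτ) = 8.51 × 2.260 × 0.5576 = 10.72 mg/L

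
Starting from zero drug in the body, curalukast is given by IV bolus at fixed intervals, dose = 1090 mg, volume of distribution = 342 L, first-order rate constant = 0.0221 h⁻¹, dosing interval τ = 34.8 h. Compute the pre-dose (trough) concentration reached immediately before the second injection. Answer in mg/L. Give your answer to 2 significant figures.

C₀ per dose = Dose / Vd = 1090 / 342 = 3.187 mg/L
Fraction remaining after one interval: r = e^(−kτ) = e^(−0.02210 × 34.8) = 0.4634
Before dose 2, 1 dose has been given (aged 1τ).
C_trough = C₀ × r = 3.187 × 0.4634 = 1.477 mg/L

1.5 mg/L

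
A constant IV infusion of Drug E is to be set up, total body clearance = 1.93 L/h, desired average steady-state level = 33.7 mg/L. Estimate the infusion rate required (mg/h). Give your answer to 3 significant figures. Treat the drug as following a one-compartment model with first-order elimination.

65.0 mg/h

At steady state, infusion rate R₀ = Css × CL = 33.7 × 1.930 = 65.04 mg/h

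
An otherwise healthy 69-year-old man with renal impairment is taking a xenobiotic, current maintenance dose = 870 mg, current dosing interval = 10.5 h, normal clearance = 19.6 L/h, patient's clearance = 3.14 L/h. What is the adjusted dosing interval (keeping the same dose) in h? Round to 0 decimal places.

To keep the same average steady-state level, dosing rate must scale with clearance.
CL ratio = 3.14 / 19.6 = 0.1602
New interval (same dose) = 10.5 / 0.1602 = 65.54 h

66 h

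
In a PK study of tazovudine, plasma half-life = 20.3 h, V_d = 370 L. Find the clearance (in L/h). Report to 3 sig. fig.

k = ln2 / t½ = 0.693147 / 20.3 = 0.03415 h⁻¹
CL = k × Vd = 0.03415 × 370 = 12.64 L/h

12.6 L/h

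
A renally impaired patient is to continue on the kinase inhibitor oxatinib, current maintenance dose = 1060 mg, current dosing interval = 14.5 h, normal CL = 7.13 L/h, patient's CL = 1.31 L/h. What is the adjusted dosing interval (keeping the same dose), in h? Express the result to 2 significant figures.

79 h

To keep the same average steady-state level, dosing rate must scale with clearance.
CL ratio = 1.31 / 7.13 = 0.1837
New interval (same dose) = 14.5 / 0.1837 = 78.93 h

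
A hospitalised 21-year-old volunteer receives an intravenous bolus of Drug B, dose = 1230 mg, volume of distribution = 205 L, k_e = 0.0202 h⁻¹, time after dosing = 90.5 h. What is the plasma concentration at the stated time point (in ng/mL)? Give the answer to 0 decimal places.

964 ng/mL

C₀ = Dose / Vd = 1230 / 205 = 6.000 mg/L
C = C₀ · e^(−k·t) = 6.000 × e^(−0.02020 × 90.5)
  = 6.000 × 0.1607 = 0.9642 mg/L
Convert: 0.9642 mg/L × 1000 = 964.2 ng/mL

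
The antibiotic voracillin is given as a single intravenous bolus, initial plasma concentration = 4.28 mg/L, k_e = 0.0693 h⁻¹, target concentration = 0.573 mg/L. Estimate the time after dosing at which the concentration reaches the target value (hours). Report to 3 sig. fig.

29.0 h

t = ln(C₀ / C) / k = ln(4.280 / 0.573) / 0.06930
  = ln(7.469) / 0.06930 = 2.011 / 0.06930 = 29.02 h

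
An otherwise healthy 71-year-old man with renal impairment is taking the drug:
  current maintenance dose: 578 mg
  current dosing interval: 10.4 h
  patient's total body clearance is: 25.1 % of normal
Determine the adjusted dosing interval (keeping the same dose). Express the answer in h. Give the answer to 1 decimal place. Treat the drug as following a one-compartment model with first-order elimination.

41.4 h

To keep the same average steady-state level, dosing rate must scale with clearance.
CL ratio = 25.1 / 100 = 0.2510
New interval (same dose) = 10.4 / 0.2510 = 41.43 h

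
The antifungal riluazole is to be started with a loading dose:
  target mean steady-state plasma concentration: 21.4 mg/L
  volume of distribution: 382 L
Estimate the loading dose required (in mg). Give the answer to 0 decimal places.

LD = Css × Vd = 21.4 × 382 = 8175 mg

8175 mg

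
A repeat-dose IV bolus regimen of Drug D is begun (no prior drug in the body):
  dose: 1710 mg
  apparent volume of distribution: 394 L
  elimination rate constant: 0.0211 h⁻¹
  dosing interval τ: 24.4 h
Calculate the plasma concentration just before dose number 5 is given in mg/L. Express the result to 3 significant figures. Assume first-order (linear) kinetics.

C₀ per dose = Dose / Vd = 1710 / 394 = 4.340 mg/L
Fraction remaining after one interval: r = e^(−kτ) = e^(−0.02110 × 24.4) = 0.5976
Before dose 5, 4 doses have been given (aged 1τ, 2τ, 3τ, 4τ).
C_trough = C₀ × (r + r² + … + r^4) = C₀ × r(1−r^4)/(1−r)
        = 4.340 × 0.5976 × (1 − 0.1275) / (1 − 0.5976) = 5.624 mg/L

5.62 mg/L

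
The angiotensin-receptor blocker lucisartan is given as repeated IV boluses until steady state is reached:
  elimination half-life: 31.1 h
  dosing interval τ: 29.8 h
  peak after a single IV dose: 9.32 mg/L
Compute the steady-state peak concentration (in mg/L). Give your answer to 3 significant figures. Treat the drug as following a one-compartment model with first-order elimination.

19.2 mg/L

k = ln2 / t½ = 0.693147 / 31.1 = 0.02229 h⁻¹
e^(−kτ) = e^(−0.02229 × 29.8) = 0.5147
Accumulation ratio R = 1 / (1 − e^(−kτ)) = 1 / (1 − 0.5147) = 2.061
Steady-state peak = C₀ × R = 9.32 × 2.061 = 19.21 mg/L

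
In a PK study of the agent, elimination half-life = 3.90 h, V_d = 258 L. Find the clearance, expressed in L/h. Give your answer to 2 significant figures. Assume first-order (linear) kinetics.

46 L/h

k = ln2 / t½ = 0.693147 / 3.90 = 0.1777 h⁻¹
CL = k × Vd = 0.1777 × 258 = 45.85 L/h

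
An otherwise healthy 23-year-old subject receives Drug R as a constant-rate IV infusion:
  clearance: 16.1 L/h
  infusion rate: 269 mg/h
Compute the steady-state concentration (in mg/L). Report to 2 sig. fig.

17 mg/L

At steady state Css = R₀ / CL = 269 / 16.10 = 16.71 mg/L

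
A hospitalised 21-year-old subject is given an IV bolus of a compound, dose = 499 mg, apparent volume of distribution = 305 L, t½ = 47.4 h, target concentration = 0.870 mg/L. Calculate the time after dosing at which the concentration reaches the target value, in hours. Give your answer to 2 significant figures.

C₀ = Dose / Vd = 499.0 / 305 = 1.636 mg/L
k = ln2 / t½ = 0.693147 / 47.4 = 0.01462 h⁻¹
t = ln(C₀ / C) / k = ln(1.636 / 0.870) / 0.01462
  = ln(1.880) / 0.01462 = 0.6313 / 0.01462 = 43.18 h

43 h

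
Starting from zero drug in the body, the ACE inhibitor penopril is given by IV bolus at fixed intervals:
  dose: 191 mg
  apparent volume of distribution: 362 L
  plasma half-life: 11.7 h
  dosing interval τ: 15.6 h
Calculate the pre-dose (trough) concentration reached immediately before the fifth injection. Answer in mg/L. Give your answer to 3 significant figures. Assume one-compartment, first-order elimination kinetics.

C₀ per dose = Dose / Vd = 191 / 362 = 0.5276 mg/L
k = ln2 / t½ = 0.693147 / 11.7 = 0.05924 h⁻¹
Fraction remaining after one interval: r = e^(−kτ) = e^(−0.05924 × 15.6) = 0.3969
Before dose 5, 4 doses have been given (aged 1τ, 2τ, 3τ, 4τ).
C_trough = C₀ × (r + r² + … + r^4) = C₀ × r(1−r^4)/(1−r)
        = 0.5276 × 0.3969 × (1 − 0.02482) / (1 − 0.3969) = 0.3386 mg/L

0.339 mg/L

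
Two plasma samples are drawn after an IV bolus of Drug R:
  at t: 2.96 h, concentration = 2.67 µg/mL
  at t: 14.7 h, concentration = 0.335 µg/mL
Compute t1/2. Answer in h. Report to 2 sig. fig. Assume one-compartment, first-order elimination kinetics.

k = ln(C₁/C₂) / (t₂ − t₁) = ln(2.67/0.335) / (14.7 − 2.96)
  = 2.076 / 11.74 = 0.1768 h⁻¹
t½ = ln2 / k = 0.693147 / 0.1768 = 3.921 h

3.9 h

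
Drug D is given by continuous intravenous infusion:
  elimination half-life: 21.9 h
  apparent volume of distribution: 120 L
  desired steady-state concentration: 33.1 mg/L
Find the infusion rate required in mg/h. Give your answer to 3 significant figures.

k = ln2 / t½ = 0.693147 / 21.9 = 0.03165 h⁻¹
CL = k × Vd = 0.03165 × 120 = 3.798 L/h
At steady state, infusion rate R₀ = Css × CL = 33.1 × 3.798 = 125.7 mg/h

126 mg/h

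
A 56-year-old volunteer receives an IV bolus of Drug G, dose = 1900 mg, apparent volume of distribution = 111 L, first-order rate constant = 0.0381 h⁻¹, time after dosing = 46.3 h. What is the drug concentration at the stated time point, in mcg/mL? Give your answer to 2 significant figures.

C₀ = Dose / Vd = 1900 / 111 = 17.12 mg/L
C = C₀ · e^(−k·t) = 17.12 × e^(−0.03810 × 46.3)
  = 17.12 × 0.1714 = 2.934 mg/L
(2.934 mg/L = 2.934 mcg/mL)

2.9 mcg/mL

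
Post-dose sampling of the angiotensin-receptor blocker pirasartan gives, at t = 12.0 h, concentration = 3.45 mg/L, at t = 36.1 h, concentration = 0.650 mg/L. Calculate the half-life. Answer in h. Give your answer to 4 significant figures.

10.01 h

k = ln(C₁/C₂) / (t₂ − t₁) = ln(3.45/0.650) / (36.1 − 12.0)
  = 1.669 / 24.10 = 0.06925 h⁻¹
t½ = ln2 / k = 0.693147 / 0.06925 = 10.01 h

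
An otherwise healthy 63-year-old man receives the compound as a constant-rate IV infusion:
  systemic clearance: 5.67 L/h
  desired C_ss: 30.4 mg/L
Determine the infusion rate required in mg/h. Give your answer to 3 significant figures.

At steady state, infusion rate R₀ = Css × CL = 30.4 × 5.670 = 172.4 mg/h

172 mg/h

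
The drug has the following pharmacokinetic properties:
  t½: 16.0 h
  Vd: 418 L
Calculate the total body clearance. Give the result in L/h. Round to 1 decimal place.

k = ln2 / t½ = 0.693147 / 16.0 = 0.04332 h⁻¹
CL = k × Vd = 0.04332 × 418 = 18.11 L/h

18.1 L/h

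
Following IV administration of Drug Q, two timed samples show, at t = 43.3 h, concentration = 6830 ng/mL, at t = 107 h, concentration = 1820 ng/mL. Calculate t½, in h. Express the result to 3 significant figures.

k = ln(C₁/C₂) / (t₂ − t₁) = ln(6830/1820) / (107 − 43.3)
  = 1.322 / 63.70 = 0.02075 h⁻¹
t½ = ln2 / k = 0.693147 / 0.02075 = 33.40 h

33.4 h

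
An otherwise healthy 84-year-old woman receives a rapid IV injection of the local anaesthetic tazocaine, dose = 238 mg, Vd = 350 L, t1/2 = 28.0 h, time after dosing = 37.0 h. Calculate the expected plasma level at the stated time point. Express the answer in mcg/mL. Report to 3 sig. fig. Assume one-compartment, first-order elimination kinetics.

0.272 mcg/mL

C₀ = Dose / Vd = 238.0 / 350 = 0.6800 mg/L
k = ln2 / t½ = 0.693147 / 28.0 = 0.02476 h⁻¹
C = C₀ · e^(−k·t) = 0.6800 × e^(−0.02476 × 37.0)
  = 0.6800 × 0.4001 = 0.2721 mg/L
(0.2721 mg/L = 0.2721 mcg/mL)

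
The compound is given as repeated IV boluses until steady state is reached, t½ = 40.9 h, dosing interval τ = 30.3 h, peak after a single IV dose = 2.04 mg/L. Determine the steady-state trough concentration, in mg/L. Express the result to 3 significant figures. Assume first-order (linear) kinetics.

k = ln2 / t½ = 0.693147 / 40.9 = 0.01695 h⁻¹
e^(−kτ) = e^(−0.01695 × 30.3) = 0.5983
Accumulation ratio R = 1 / (1 − e^(−kτ)) = 1 / (1 − 0.5983) = 2.489
Steady-state trough = C₀ × R × e^(−kτ) = 2.04 × 2.489 × 0.5983 = 3.038 mg/L

3.04 mg/L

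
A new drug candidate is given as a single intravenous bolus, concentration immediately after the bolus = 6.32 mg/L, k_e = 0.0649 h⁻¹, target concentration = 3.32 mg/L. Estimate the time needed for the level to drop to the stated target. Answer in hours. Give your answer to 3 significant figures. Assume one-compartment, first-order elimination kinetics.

9.92 h

t = ln(C₀ / C) / k = ln(6.320 / 3.32) / 0.06490
  = ln(1.904) / 0.06490 = 0.6440 / 0.06490 = 9.923 h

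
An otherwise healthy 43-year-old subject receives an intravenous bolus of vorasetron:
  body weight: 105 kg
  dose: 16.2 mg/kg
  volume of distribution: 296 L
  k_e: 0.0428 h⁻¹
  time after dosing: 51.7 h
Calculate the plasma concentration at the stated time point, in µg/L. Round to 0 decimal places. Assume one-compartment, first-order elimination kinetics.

Total dose = 16.2 × 105 = 1701 mg
C₀ = Dose / Vd = 1701 / 296 = 5.747 mg/L
C = C₀ · e^(−k·t) = 5.747 × e^(−0.04280 × 51.7)
  = 5.747 × 0.1094 = 0.6287 mg/L
Convert: 0.6287 mg/L × 1000 = 628.7 µg/L

629 µg/L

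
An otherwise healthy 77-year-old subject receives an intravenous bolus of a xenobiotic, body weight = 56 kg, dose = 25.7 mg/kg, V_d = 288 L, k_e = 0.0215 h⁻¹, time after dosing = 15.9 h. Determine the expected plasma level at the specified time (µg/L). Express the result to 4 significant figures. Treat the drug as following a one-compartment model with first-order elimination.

3550 µg/L

Total dose = 25.7 × 56 = 1439 mg
C₀ = Dose / Vd = 1439 / 288 = 4.997 mg/L
C = C₀ · e^(−k·t) = 4.997 × e^(−0.02150 × 15.9)
  = 4.997 × 0.7105 = 3.550 mg/L
Convert: 3.550 mg/L × 1000 = 3550 µg/L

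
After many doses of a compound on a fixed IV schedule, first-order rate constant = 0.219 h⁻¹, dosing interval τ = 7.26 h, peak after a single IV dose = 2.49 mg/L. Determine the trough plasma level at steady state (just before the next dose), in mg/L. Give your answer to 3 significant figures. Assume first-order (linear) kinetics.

e^(−kτ) = e^(−0.2190 × 7.26) = 0.2039
Accumulation ratio R = 1 / (1 − e^(−kτ)) = 1 / (1 − 0.2039) = 1.256
Steady-state trough = C₀ × R × e^(−kτ) = 2.49 × 1.256 × 0.2039 = 0.6377 mg/L

0.638 mg/L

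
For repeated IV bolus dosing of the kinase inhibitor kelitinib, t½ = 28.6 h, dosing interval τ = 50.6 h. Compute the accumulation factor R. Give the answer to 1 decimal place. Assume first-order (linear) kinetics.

1.4

k = ln2 / t½ = 0.693147 / 28.6 = 0.02424 h⁻¹
e^(−kτ) = e^(−0.02424 × 50.6) = 0.2933
Accumulation ratio R = 1 / (1 − e^(−kτ)) = 1 / (1 − 0.2933) = 1.415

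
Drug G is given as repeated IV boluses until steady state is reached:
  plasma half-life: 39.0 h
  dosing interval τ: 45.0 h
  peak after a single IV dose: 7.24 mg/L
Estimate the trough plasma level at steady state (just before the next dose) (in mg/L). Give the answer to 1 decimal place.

5.9 mg/L

k = ln2 / t½ = 0.693147 / 39.0 = 0.01777 h⁻¹
e^(−kτ) = e^(−0.01777 × 45.0) = 0.4495
Accumulation ratio R = 1 / (1 − e^(−kτ)) = 1 / (1 − 0.4495) = 1.817
Steady-state trough = C₀ × R × e^(−kτ) = 7.24 × 1.817 × 0.4495 = 5.913 mg/L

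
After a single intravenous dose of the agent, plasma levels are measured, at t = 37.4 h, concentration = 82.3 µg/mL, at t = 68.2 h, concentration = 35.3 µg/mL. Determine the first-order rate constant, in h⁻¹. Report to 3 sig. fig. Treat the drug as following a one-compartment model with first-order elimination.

k = ln(C₁/C₂) / (t₂ − t₁) = ln(82.3/35.3) / (68.2 − 37.4)
  = 0.8465 / 30.80 = 0.02748 h⁻¹

0.0275 h⁻¹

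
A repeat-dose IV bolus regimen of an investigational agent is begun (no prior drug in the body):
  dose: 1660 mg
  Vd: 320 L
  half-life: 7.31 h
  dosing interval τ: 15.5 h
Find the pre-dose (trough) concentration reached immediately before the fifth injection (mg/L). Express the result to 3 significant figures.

1.55 mg/L

C₀ per dose = Dose / Vd = 1660 / 320 = 5.188 mg/L
k = ln2 / t½ = 0.693147 / 7.31 = 0.09482 h⁻¹
Fraction remaining after one interval: r = e^(−kτ) = e^(−0.09482 × 15.5) = 0.2300
Before dose 5, 4 doses have been given (aged 1τ, 2τ, 3τ, 4τ).
C_trough = C₀ × (r + r² + … + r^4) = C₀ × r(1−r^4)/(1−r)
        = 5.188 × 0.2300 × (1 − 0.002798) / (1 − 0.2300) = 1.545 mg/L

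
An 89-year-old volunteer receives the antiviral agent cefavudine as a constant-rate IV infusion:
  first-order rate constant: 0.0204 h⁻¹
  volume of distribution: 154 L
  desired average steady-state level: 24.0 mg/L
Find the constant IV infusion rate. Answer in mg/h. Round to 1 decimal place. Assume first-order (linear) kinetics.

CL = k × Vd = 0.02040 × 154 = 3.142 L/h
At steady state, infusion rate R₀ = Css × CL = 24.0 × 3.142 = 75.41 mg/h

75.4 mg/h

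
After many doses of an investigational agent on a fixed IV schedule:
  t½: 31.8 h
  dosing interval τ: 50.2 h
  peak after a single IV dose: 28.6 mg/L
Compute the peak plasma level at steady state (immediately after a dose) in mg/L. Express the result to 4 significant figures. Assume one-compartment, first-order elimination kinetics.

k = ln2 / t½ = 0.693147 / 31.8 = 0.02180 h⁻¹
e^(−kτ) = e^(−0.02180 × 50.2) = 0.3348
Accumulation ratio R = 1 / (1 − e^(−kτ)) = 1 / (1 − 0.3348) = 1.503
Steady-state peak = C₀ × R = 28.6 × 1.503 = 42.99 mg/L

42.99 mg/L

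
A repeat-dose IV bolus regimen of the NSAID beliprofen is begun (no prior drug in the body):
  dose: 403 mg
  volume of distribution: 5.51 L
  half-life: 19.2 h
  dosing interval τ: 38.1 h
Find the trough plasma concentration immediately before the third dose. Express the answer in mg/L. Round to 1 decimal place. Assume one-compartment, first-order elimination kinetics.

23.2 mg/L

C₀ per dose = Dose / Vd = 403 / 5.51 = 73.14 mg/L
k = ln2 / t½ = 0.693147 / 19.2 = 0.03610 h⁻¹
Fraction remaining after one interval: r = e^(−kτ) = e^(−0.03610 × 38.1) = 0.2527
Before dose 3, 2 doses have been given (aged 1τ, 2τ).
C_trough = C₀ × (r + r²) = 73.14 × (0.2527 + 0.06386) = 23.15 mg/L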